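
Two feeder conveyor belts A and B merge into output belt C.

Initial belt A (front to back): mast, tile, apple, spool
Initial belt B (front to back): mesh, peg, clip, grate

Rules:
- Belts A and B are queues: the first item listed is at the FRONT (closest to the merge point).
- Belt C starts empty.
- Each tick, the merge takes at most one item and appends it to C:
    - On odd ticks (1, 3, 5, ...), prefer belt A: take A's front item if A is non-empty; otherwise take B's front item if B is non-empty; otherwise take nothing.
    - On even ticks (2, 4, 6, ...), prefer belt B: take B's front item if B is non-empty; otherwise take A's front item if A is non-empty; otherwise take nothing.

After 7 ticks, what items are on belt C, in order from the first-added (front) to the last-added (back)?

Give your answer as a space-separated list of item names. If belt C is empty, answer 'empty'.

Answer: mast mesh tile peg apple clip spool

Derivation:
Tick 1: prefer A, take mast from A; A=[tile,apple,spool] B=[mesh,peg,clip,grate] C=[mast]
Tick 2: prefer B, take mesh from B; A=[tile,apple,spool] B=[peg,clip,grate] C=[mast,mesh]
Tick 3: prefer A, take tile from A; A=[apple,spool] B=[peg,clip,grate] C=[mast,mesh,tile]
Tick 4: prefer B, take peg from B; A=[apple,spool] B=[clip,grate] C=[mast,mesh,tile,peg]
Tick 5: prefer A, take apple from A; A=[spool] B=[clip,grate] C=[mast,mesh,tile,peg,apple]
Tick 6: prefer B, take clip from B; A=[spool] B=[grate] C=[mast,mesh,tile,peg,apple,clip]
Tick 7: prefer A, take spool from A; A=[-] B=[grate] C=[mast,mesh,tile,peg,apple,clip,spool]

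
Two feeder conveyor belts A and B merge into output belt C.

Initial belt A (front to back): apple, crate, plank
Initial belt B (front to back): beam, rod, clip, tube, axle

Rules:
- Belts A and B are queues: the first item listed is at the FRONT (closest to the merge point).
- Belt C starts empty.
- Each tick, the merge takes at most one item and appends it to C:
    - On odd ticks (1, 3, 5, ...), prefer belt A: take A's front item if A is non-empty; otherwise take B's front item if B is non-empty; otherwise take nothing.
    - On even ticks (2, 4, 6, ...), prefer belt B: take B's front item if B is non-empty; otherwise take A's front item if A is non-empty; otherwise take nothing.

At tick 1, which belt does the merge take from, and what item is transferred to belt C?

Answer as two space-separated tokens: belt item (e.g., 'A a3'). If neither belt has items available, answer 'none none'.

Answer: A apple

Derivation:
Tick 1: prefer A, take apple from A; A=[crate,plank] B=[beam,rod,clip,tube,axle] C=[apple]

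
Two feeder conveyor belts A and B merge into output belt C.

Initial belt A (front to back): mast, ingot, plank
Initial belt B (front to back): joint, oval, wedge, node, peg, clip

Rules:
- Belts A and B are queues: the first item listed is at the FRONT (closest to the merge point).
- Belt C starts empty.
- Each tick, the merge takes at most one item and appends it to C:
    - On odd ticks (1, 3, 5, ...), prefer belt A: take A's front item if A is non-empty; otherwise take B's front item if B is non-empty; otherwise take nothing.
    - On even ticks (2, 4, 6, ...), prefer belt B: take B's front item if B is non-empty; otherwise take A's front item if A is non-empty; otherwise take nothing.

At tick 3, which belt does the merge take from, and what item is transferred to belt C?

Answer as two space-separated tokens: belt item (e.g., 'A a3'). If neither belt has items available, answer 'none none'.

Tick 1: prefer A, take mast from A; A=[ingot,plank] B=[joint,oval,wedge,node,peg,clip] C=[mast]
Tick 2: prefer B, take joint from B; A=[ingot,plank] B=[oval,wedge,node,peg,clip] C=[mast,joint]
Tick 3: prefer A, take ingot from A; A=[plank] B=[oval,wedge,node,peg,clip] C=[mast,joint,ingot]

Answer: A ingot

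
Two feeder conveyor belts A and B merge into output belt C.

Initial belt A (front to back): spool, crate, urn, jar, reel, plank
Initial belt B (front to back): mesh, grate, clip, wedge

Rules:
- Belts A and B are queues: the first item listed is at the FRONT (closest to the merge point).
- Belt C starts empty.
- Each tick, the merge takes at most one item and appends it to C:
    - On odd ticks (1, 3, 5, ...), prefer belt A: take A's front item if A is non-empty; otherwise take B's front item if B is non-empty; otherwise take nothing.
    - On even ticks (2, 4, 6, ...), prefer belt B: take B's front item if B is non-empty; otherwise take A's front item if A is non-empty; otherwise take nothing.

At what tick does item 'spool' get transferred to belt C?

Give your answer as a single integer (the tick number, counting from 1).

Tick 1: prefer A, take spool from A; A=[crate,urn,jar,reel,plank] B=[mesh,grate,clip,wedge] C=[spool]

Answer: 1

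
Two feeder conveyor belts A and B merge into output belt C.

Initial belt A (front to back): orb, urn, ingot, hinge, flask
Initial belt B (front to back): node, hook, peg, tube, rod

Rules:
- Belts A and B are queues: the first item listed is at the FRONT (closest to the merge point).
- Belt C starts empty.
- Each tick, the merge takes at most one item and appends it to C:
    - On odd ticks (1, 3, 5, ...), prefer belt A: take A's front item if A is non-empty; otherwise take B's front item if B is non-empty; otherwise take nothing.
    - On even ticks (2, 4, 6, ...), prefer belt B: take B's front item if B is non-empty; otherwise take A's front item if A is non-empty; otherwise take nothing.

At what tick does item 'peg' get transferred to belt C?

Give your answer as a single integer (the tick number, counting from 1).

Tick 1: prefer A, take orb from A; A=[urn,ingot,hinge,flask] B=[node,hook,peg,tube,rod] C=[orb]
Tick 2: prefer B, take node from B; A=[urn,ingot,hinge,flask] B=[hook,peg,tube,rod] C=[orb,node]
Tick 3: prefer A, take urn from A; A=[ingot,hinge,flask] B=[hook,peg,tube,rod] C=[orb,node,urn]
Tick 4: prefer B, take hook from B; A=[ingot,hinge,flask] B=[peg,tube,rod] C=[orb,node,urn,hook]
Tick 5: prefer A, take ingot from A; A=[hinge,flask] B=[peg,tube,rod] C=[orb,node,urn,hook,ingot]
Tick 6: prefer B, take peg from B; A=[hinge,flask] B=[tube,rod] C=[orb,node,urn,hook,ingot,peg]

Answer: 6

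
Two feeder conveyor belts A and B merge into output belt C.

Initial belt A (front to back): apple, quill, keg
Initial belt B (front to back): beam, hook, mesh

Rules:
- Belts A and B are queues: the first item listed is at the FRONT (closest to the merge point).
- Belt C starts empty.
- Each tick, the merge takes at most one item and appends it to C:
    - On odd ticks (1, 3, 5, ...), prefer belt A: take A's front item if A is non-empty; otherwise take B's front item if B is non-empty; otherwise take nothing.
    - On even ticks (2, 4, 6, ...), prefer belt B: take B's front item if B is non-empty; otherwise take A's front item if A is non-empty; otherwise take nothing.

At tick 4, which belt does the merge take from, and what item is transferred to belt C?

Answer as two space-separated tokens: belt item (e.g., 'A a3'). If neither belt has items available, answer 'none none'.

Tick 1: prefer A, take apple from A; A=[quill,keg] B=[beam,hook,mesh] C=[apple]
Tick 2: prefer B, take beam from B; A=[quill,keg] B=[hook,mesh] C=[apple,beam]
Tick 3: prefer A, take quill from A; A=[keg] B=[hook,mesh] C=[apple,beam,quill]
Tick 4: prefer B, take hook from B; A=[keg] B=[mesh] C=[apple,beam,quill,hook]

Answer: B hook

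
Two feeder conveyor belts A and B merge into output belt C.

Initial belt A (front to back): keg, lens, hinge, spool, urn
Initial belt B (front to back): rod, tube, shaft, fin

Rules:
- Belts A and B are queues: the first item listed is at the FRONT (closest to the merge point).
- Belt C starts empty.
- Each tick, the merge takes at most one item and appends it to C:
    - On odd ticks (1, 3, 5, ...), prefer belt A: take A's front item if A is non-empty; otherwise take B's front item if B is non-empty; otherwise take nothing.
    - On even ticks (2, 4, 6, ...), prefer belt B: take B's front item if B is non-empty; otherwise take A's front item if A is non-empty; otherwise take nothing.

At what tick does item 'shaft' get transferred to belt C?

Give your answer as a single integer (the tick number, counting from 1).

Answer: 6

Derivation:
Tick 1: prefer A, take keg from A; A=[lens,hinge,spool,urn] B=[rod,tube,shaft,fin] C=[keg]
Tick 2: prefer B, take rod from B; A=[lens,hinge,spool,urn] B=[tube,shaft,fin] C=[keg,rod]
Tick 3: prefer A, take lens from A; A=[hinge,spool,urn] B=[tube,shaft,fin] C=[keg,rod,lens]
Tick 4: prefer B, take tube from B; A=[hinge,spool,urn] B=[shaft,fin] C=[keg,rod,lens,tube]
Tick 5: prefer A, take hinge from A; A=[spool,urn] B=[shaft,fin] C=[keg,rod,lens,tube,hinge]
Tick 6: prefer B, take shaft from B; A=[spool,urn] B=[fin] C=[keg,rod,lens,tube,hinge,shaft]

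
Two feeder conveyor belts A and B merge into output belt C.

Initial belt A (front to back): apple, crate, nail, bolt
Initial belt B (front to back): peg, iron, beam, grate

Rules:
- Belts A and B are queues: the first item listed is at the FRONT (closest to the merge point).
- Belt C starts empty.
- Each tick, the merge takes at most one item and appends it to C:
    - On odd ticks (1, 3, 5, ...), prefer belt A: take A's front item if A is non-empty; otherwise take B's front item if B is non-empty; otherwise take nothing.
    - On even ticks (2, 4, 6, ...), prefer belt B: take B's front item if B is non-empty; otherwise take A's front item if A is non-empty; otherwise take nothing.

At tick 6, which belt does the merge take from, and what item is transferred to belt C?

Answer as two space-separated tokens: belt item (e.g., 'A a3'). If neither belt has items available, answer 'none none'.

Answer: B beam

Derivation:
Tick 1: prefer A, take apple from A; A=[crate,nail,bolt] B=[peg,iron,beam,grate] C=[apple]
Tick 2: prefer B, take peg from B; A=[crate,nail,bolt] B=[iron,beam,grate] C=[apple,peg]
Tick 3: prefer A, take crate from A; A=[nail,bolt] B=[iron,beam,grate] C=[apple,peg,crate]
Tick 4: prefer B, take iron from B; A=[nail,bolt] B=[beam,grate] C=[apple,peg,crate,iron]
Tick 5: prefer A, take nail from A; A=[bolt] B=[beam,grate] C=[apple,peg,crate,iron,nail]
Tick 6: prefer B, take beam from B; A=[bolt] B=[grate] C=[apple,peg,crate,iron,nail,beam]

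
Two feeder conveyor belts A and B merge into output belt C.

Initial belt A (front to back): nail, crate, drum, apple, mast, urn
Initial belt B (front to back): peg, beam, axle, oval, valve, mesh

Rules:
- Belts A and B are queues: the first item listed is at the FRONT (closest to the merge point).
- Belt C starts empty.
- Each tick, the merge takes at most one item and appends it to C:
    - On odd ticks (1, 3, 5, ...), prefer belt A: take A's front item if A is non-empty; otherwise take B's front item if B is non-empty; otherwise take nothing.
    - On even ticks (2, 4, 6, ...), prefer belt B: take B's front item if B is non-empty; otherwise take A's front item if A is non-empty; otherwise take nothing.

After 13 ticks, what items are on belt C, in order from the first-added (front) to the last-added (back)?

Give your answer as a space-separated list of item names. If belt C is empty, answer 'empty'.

Answer: nail peg crate beam drum axle apple oval mast valve urn mesh

Derivation:
Tick 1: prefer A, take nail from A; A=[crate,drum,apple,mast,urn] B=[peg,beam,axle,oval,valve,mesh] C=[nail]
Tick 2: prefer B, take peg from B; A=[crate,drum,apple,mast,urn] B=[beam,axle,oval,valve,mesh] C=[nail,peg]
Tick 3: prefer A, take crate from A; A=[drum,apple,mast,urn] B=[beam,axle,oval,valve,mesh] C=[nail,peg,crate]
Tick 4: prefer B, take beam from B; A=[drum,apple,mast,urn] B=[axle,oval,valve,mesh] C=[nail,peg,crate,beam]
Tick 5: prefer A, take drum from A; A=[apple,mast,urn] B=[axle,oval,valve,mesh] C=[nail,peg,crate,beam,drum]
Tick 6: prefer B, take axle from B; A=[apple,mast,urn] B=[oval,valve,mesh] C=[nail,peg,crate,beam,drum,axle]
Tick 7: prefer A, take apple from A; A=[mast,urn] B=[oval,valve,mesh] C=[nail,peg,crate,beam,drum,axle,apple]
Tick 8: prefer B, take oval from B; A=[mast,urn] B=[valve,mesh] C=[nail,peg,crate,beam,drum,axle,apple,oval]
Tick 9: prefer A, take mast from A; A=[urn] B=[valve,mesh] C=[nail,peg,crate,beam,drum,axle,apple,oval,mast]
Tick 10: prefer B, take valve from B; A=[urn] B=[mesh] C=[nail,peg,crate,beam,drum,axle,apple,oval,mast,valve]
Tick 11: prefer A, take urn from A; A=[-] B=[mesh] C=[nail,peg,crate,beam,drum,axle,apple,oval,mast,valve,urn]
Tick 12: prefer B, take mesh from B; A=[-] B=[-] C=[nail,peg,crate,beam,drum,axle,apple,oval,mast,valve,urn,mesh]
Tick 13: prefer A, both empty, nothing taken; A=[-] B=[-] C=[nail,peg,crate,beam,drum,axle,apple,oval,mast,valve,urn,mesh]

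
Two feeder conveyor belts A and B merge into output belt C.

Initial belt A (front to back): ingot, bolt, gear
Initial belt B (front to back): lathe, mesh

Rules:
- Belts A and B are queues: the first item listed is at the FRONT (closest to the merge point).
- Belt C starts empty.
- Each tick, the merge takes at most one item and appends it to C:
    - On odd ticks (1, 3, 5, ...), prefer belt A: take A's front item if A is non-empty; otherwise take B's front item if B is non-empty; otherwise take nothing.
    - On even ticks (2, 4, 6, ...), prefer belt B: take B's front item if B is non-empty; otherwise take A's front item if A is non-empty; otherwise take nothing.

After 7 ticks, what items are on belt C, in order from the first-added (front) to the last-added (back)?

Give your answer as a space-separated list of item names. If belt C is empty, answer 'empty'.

Tick 1: prefer A, take ingot from A; A=[bolt,gear] B=[lathe,mesh] C=[ingot]
Tick 2: prefer B, take lathe from B; A=[bolt,gear] B=[mesh] C=[ingot,lathe]
Tick 3: prefer A, take bolt from A; A=[gear] B=[mesh] C=[ingot,lathe,bolt]
Tick 4: prefer B, take mesh from B; A=[gear] B=[-] C=[ingot,lathe,bolt,mesh]
Tick 5: prefer A, take gear from A; A=[-] B=[-] C=[ingot,lathe,bolt,mesh,gear]
Tick 6: prefer B, both empty, nothing taken; A=[-] B=[-] C=[ingot,lathe,bolt,mesh,gear]
Tick 7: prefer A, both empty, nothing taken; A=[-] B=[-] C=[ingot,lathe,bolt,mesh,gear]

Answer: ingot lathe bolt mesh gear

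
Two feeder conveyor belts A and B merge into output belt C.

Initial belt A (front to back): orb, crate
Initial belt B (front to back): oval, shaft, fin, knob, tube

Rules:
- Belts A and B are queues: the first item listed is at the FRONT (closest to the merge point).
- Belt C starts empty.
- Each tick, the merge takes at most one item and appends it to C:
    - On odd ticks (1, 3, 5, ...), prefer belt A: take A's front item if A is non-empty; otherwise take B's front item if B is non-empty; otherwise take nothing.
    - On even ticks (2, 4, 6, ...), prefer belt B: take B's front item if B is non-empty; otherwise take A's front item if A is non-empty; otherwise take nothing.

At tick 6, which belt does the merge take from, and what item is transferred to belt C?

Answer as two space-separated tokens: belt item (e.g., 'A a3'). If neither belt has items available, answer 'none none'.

Answer: B knob

Derivation:
Tick 1: prefer A, take orb from A; A=[crate] B=[oval,shaft,fin,knob,tube] C=[orb]
Tick 2: prefer B, take oval from B; A=[crate] B=[shaft,fin,knob,tube] C=[orb,oval]
Tick 3: prefer A, take crate from A; A=[-] B=[shaft,fin,knob,tube] C=[orb,oval,crate]
Tick 4: prefer B, take shaft from B; A=[-] B=[fin,knob,tube] C=[orb,oval,crate,shaft]
Tick 5: prefer A, take fin from B; A=[-] B=[knob,tube] C=[orb,oval,crate,shaft,fin]
Tick 6: prefer B, take knob from B; A=[-] B=[tube] C=[orb,oval,crate,shaft,fin,knob]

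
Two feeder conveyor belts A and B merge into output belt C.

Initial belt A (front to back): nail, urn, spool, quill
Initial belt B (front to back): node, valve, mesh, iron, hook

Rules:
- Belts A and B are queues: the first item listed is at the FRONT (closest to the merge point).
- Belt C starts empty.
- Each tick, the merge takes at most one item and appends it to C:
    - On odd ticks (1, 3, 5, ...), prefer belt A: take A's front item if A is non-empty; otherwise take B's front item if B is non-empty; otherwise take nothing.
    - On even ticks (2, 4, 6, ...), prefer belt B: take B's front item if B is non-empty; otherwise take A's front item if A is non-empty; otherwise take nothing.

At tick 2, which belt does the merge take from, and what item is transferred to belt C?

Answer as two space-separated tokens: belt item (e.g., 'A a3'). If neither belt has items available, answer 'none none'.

Tick 1: prefer A, take nail from A; A=[urn,spool,quill] B=[node,valve,mesh,iron,hook] C=[nail]
Tick 2: prefer B, take node from B; A=[urn,spool,quill] B=[valve,mesh,iron,hook] C=[nail,node]

Answer: B node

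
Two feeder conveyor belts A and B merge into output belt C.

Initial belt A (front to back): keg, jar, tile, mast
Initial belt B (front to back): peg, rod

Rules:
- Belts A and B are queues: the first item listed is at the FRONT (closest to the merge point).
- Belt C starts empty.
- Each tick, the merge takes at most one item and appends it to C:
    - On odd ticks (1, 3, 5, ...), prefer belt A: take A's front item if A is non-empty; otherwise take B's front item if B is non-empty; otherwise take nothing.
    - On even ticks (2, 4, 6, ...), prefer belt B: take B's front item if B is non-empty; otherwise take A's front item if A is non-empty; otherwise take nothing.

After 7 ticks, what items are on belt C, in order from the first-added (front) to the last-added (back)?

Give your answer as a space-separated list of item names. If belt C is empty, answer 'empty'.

Tick 1: prefer A, take keg from A; A=[jar,tile,mast] B=[peg,rod] C=[keg]
Tick 2: prefer B, take peg from B; A=[jar,tile,mast] B=[rod] C=[keg,peg]
Tick 3: prefer A, take jar from A; A=[tile,mast] B=[rod] C=[keg,peg,jar]
Tick 4: prefer B, take rod from B; A=[tile,mast] B=[-] C=[keg,peg,jar,rod]
Tick 5: prefer A, take tile from A; A=[mast] B=[-] C=[keg,peg,jar,rod,tile]
Tick 6: prefer B, take mast from A; A=[-] B=[-] C=[keg,peg,jar,rod,tile,mast]
Tick 7: prefer A, both empty, nothing taken; A=[-] B=[-] C=[keg,peg,jar,rod,tile,mast]

Answer: keg peg jar rod tile mast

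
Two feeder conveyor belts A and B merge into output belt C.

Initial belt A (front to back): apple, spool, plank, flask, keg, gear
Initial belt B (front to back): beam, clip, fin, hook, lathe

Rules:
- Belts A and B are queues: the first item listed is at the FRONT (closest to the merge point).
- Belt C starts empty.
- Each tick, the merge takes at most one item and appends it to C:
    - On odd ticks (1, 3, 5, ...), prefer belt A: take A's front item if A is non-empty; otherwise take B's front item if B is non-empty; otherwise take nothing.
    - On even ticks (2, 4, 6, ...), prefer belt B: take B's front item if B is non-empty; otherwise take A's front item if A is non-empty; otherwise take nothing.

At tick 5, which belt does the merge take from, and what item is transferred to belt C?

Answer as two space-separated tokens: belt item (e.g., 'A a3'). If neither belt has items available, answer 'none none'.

Answer: A plank

Derivation:
Tick 1: prefer A, take apple from A; A=[spool,plank,flask,keg,gear] B=[beam,clip,fin,hook,lathe] C=[apple]
Tick 2: prefer B, take beam from B; A=[spool,plank,flask,keg,gear] B=[clip,fin,hook,lathe] C=[apple,beam]
Tick 3: prefer A, take spool from A; A=[plank,flask,keg,gear] B=[clip,fin,hook,lathe] C=[apple,beam,spool]
Tick 4: prefer B, take clip from B; A=[plank,flask,keg,gear] B=[fin,hook,lathe] C=[apple,beam,spool,clip]
Tick 5: prefer A, take plank from A; A=[flask,keg,gear] B=[fin,hook,lathe] C=[apple,beam,spool,clip,plank]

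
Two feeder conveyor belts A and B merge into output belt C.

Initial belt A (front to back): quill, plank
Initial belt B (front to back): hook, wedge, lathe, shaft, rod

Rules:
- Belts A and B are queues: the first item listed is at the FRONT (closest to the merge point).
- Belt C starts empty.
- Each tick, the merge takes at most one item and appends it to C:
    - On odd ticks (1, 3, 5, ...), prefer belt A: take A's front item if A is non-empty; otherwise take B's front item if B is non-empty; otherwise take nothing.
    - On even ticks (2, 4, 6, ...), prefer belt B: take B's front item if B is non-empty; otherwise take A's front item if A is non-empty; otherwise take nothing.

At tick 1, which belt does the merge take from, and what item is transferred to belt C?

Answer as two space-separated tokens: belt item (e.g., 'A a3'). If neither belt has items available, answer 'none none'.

Tick 1: prefer A, take quill from A; A=[plank] B=[hook,wedge,lathe,shaft,rod] C=[quill]

Answer: A quill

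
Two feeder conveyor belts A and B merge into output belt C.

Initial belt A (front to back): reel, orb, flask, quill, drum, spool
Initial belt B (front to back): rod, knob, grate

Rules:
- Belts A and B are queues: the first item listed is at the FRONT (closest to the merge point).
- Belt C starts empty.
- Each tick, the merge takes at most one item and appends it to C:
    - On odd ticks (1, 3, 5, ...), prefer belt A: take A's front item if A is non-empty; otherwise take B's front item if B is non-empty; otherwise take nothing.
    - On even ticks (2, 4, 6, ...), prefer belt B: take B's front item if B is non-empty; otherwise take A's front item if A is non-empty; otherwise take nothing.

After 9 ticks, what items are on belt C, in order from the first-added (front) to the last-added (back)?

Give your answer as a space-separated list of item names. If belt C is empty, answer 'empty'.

Answer: reel rod orb knob flask grate quill drum spool

Derivation:
Tick 1: prefer A, take reel from A; A=[orb,flask,quill,drum,spool] B=[rod,knob,grate] C=[reel]
Tick 2: prefer B, take rod from B; A=[orb,flask,quill,drum,spool] B=[knob,grate] C=[reel,rod]
Tick 3: prefer A, take orb from A; A=[flask,quill,drum,spool] B=[knob,grate] C=[reel,rod,orb]
Tick 4: prefer B, take knob from B; A=[flask,quill,drum,spool] B=[grate] C=[reel,rod,orb,knob]
Tick 5: prefer A, take flask from A; A=[quill,drum,spool] B=[grate] C=[reel,rod,orb,knob,flask]
Tick 6: prefer B, take grate from B; A=[quill,drum,spool] B=[-] C=[reel,rod,orb,knob,flask,grate]
Tick 7: prefer A, take quill from A; A=[drum,spool] B=[-] C=[reel,rod,orb,knob,flask,grate,quill]
Tick 8: prefer B, take drum from A; A=[spool] B=[-] C=[reel,rod,orb,knob,flask,grate,quill,drum]
Tick 9: prefer A, take spool from A; A=[-] B=[-] C=[reel,rod,orb,knob,flask,grate,quill,drum,spool]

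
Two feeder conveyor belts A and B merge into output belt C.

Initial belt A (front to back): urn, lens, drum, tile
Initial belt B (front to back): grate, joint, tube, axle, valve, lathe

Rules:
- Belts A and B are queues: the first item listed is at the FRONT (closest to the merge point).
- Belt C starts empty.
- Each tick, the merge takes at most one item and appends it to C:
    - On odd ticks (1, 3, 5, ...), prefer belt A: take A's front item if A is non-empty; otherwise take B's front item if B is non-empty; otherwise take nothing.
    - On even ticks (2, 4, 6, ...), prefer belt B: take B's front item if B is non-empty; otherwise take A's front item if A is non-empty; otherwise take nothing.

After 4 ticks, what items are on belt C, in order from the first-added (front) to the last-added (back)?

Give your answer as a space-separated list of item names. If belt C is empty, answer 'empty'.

Answer: urn grate lens joint

Derivation:
Tick 1: prefer A, take urn from A; A=[lens,drum,tile] B=[grate,joint,tube,axle,valve,lathe] C=[urn]
Tick 2: prefer B, take grate from B; A=[lens,drum,tile] B=[joint,tube,axle,valve,lathe] C=[urn,grate]
Tick 3: prefer A, take lens from A; A=[drum,tile] B=[joint,tube,axle,valve,lathe] C=[urn,grate,lens]
Tick 4: prefer B, take joint from B; A=[drum,tile] B=[tube,axle,valve,lathe] C=[urn,grate,lens,joint]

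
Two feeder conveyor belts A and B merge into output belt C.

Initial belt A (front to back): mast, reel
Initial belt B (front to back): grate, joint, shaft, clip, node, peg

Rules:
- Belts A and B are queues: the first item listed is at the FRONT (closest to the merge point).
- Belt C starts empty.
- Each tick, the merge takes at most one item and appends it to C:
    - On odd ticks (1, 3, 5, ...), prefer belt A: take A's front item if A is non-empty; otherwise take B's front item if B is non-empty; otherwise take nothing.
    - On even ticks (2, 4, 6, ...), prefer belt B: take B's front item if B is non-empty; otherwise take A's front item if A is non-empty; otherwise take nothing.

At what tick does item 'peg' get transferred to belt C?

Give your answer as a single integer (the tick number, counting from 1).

Answer: 8

Derivation:
Tick 1: prefer A, take mast from A; A=[reel] B=[grate,joint,shaft,clip,node,peg] C=[mast]
Tick 2: prefer B, take grate from B; A=[reel] B=[joint,shaft,clip,node,peg] C=[mast,grate]
Tick 3: prefer A, take reel from A; A=[-] B=[joint,shaft,clip,node,peg] C=[mast,grate,reel]
Tick 4: prefer B, take joint from B; A=[-] B=[shaft,clip,node,peg] C=[mast,grate,reel,joint]
Tick 5: prefer A, take shaft from B; A=[-] B=[clip,node,peg] C=[mast,grate,reel,joint,shaft]
Tick 6: prefer B, take clip from B; A=[-] B=[node,peg] C=[mast,grate,reel,joint,shaft,clip]
Tick 7: prefer A, take node from B; A=[-] B=[peg] C=[mast,grate,reel,joint,shaft,clip,node]
Tick 8: prefer B, take peg from B; A=[-] B=[-] C=[mast,grate,reel,joint,shaft,clip,node,peg]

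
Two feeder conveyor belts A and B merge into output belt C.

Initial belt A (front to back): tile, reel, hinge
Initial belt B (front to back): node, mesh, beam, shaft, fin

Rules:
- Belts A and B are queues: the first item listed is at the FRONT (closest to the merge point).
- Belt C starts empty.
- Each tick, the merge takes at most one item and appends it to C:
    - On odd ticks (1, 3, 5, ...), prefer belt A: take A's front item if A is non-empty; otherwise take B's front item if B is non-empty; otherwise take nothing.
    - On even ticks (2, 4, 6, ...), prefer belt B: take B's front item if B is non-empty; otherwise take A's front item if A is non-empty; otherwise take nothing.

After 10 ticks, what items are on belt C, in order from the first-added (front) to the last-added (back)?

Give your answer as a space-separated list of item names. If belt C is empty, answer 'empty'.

Answer: tile node reel mesh hinge beam shaft fin

Derivation:
Tick 1: prefer A, take tile from A; A=[reel,hinge] B=[node,mesh,beam,shaft,fin] C=[tile]
Tick 2: prefer B, take node from B; A=[reel,hinge] B=[mesh,beam,shaft,fin] C=[tile,node]
Tick 3: prefer A, take reel from A; A=[hinge] B=[mesh,beam,shaft,fin] C=[tile,node,reel]
Tick 4: prefer B, take mesh from B; A=[hinge] B=[beam,shaft,fin] C=[tile,node,reel,mesh]
Tick 5: prefer A, take hinge from A; A=[-] B=[beam,shaft,fin] C=[tile,node,reel,mesh,hinge]
Tick 6: prefer B, take beam from B; A=[-] B=[shaft,fin] C=[tile,node,reel,mesh,hinge,beam]
Tick 7: prefer A, take shaft from B; A=[-] B=[fin] C=[tile,node,reel,mesh,hinge,beam,shaft]
Tick 8: prefer B, take fin from B; A=[-] B=[-] C=[tile,node,reel,mesh,hinge,beam,shaft,fin]
Tick 9: prefer A, both empty, nothing taken; A=[-] B=[-] C=[tile,node,reel,mesh,hinge,beam,shaft,fin]
Tick 10: prefer B, both empty, nothing taken; A=[-] B=[-] C=[tile,node,reel,mesh,hinge,beam,shaft,fin]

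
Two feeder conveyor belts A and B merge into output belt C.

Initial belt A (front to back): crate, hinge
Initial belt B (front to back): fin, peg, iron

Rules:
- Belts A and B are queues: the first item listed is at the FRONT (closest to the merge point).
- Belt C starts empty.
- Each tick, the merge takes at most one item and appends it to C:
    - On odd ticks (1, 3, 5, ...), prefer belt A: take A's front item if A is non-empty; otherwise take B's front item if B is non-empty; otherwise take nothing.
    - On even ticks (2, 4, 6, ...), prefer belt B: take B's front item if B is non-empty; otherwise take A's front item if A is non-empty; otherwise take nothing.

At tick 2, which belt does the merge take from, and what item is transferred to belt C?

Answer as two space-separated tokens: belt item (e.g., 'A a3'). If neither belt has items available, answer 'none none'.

Tick 1: prefer A, take crate from A; A=[hinge] B=[fin,peg,iron] C=[crate]
Tick 2: prefer B, take fin from B; A=[hinge] B=[peg,iron] C=[crate,fin]

Answer: B fin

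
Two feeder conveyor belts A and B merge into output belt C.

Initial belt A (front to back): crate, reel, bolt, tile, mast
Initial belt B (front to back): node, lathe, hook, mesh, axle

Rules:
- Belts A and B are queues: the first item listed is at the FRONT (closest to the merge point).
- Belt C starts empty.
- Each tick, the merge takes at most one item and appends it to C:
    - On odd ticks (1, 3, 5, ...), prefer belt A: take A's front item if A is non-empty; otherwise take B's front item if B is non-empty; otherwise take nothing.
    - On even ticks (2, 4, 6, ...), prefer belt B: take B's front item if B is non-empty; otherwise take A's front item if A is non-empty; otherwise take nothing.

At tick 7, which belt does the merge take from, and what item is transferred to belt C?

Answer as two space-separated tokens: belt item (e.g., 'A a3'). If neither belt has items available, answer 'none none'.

Tick 1: prefer A, take crate from A; A=[reel,bolt,tile,mast] B=[node,lathe,hook,mesh,axle] C=[crate]
Tick 2: prefer B, take node from B; A=[reel,bolt,tile,mast] B=[lathe,hook,mesh,axle] C=[crate,node]
Tick 3: prefer A, take reel from A; A=[bolt,tile,mast] B=[lathe,hook,mesh,axle] C=[crate,node,reel]
Tick 4: prefer B, take lathe from B; A=[bolt,tile,mast] B=[hook,mesh,axle] C=[crate,node,reel,lathe]
Tick 5: prefer A, take bolt from A; A=[tile,mast] B=[hook,mesh,axle] C=[crate,node,reel,lathe,bolt]
Tick 6: prefer B, take hook from B; A=[tile,mast] B=[mesh,axle] C=[crate,node,reel,lathe,bolt,hook]
Tick 7: prefer A, take tile from A; A=[mast] B=[mesh,axle] C=[crate,node,reel,lathe,bolt,hook,tile]

Answer: A tile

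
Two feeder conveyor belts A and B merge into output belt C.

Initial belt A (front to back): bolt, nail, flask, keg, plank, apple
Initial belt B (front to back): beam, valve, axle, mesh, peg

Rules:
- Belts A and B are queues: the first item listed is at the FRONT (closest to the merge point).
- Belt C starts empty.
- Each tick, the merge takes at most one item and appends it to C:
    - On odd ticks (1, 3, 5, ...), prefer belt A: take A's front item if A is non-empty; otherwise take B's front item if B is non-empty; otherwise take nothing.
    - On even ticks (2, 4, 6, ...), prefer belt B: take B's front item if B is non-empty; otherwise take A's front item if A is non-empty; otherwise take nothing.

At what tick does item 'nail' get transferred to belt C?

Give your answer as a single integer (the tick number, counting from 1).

Answer: 3

Derivation:
Tick 1: prefer A, take bolt from A; A=[nail,flask,keg,plank,apple] B=[beam,valve,axle,mesh,peg] C=[bolt]
Tick 2: prefer B, take beam from B; A=[nail,flask,keg,plank,apple] B=[valve,axle,mesh,peg] C=[bolt,beam]
Tick 3: prefer A, take nail from A; A=[flask,keg,plank,apple] B=[valve,axle,mesh,peg] C=[bolt,beam,nail]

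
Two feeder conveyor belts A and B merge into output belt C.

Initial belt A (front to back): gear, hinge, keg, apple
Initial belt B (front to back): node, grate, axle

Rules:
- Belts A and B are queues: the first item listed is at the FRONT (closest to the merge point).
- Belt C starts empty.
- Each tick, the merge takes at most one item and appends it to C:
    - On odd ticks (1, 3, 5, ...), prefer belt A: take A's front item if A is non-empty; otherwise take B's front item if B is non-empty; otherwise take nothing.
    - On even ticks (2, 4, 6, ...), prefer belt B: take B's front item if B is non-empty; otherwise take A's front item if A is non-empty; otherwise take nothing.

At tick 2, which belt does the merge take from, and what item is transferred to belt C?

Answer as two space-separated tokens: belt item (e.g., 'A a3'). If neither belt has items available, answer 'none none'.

Tick 1: prefer A, take gear from A; A=[hinge,keg,apple] B=[node,grate,axle] C=[gear]
Tick 2: prefer B, take node from B; A=[hinge,keg,apple] B=[grate,axle] C=[gear,node]

Answer: B node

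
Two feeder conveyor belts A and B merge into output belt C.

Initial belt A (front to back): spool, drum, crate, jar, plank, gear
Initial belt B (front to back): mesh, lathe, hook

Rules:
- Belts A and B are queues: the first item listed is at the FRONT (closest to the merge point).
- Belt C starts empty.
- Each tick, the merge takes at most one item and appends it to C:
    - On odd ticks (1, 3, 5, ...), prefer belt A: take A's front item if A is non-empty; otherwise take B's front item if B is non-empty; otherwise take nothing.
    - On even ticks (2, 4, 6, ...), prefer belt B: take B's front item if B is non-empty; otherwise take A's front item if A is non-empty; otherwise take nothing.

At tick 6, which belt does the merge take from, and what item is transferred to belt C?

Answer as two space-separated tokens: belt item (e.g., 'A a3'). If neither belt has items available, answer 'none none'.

Tick 1: prefer A, take spool from A; A=[drum,crate,jar,plank,gear] B=[mesh,lathe,hook] C=[spool]
Tick 2: prefer B, take mesh from B; A=[drum,crate,jar,plank,gear] B=[lathe,hook] C=[spool,mesh]
Tick 3: prefer A, take drum from A; A=[crate,jar,plank,gear] B=[lathe,hook] C=[spool,mesh,drum]
Tick 4: prefer B, take lathe from B; A=[crate,jar,plank,gear] B=[hook] C=[spool,mesh,drum,lathe]
Tick 5: prefer A, take crate from A; A=[jar,plank,gear] B=[hook] C=[spool,mesh,drum,lathe,crate]
Tick 6: prefer B, take hook from B; A=[jar,plank,gear] B=[-] C=[spool,mesh,drum,lathe,crate,hook]

Answer: B hook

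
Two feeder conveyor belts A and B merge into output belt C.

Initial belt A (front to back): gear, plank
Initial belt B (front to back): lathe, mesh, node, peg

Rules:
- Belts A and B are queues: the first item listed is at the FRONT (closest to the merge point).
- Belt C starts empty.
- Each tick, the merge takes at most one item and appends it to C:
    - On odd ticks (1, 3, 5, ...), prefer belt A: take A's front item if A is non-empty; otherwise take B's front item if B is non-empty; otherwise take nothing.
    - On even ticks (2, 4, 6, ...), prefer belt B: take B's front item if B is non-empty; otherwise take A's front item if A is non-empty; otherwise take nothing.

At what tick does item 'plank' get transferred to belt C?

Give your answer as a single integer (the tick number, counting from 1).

Answer: 3

Derivation:
Tick 1: prefer A, take gear from A; A=[plank] B=[lathe,mesh,node,peg] C=[gear]
Tick 2: prefer B, take lathe from B; A=[plank] B=[mesh,node,peg] C=[gear,lathe]
Tick 3: prefer A, take plank from A; A=[-] B=[mesh,node,peg] C=[gear,lathe,plank]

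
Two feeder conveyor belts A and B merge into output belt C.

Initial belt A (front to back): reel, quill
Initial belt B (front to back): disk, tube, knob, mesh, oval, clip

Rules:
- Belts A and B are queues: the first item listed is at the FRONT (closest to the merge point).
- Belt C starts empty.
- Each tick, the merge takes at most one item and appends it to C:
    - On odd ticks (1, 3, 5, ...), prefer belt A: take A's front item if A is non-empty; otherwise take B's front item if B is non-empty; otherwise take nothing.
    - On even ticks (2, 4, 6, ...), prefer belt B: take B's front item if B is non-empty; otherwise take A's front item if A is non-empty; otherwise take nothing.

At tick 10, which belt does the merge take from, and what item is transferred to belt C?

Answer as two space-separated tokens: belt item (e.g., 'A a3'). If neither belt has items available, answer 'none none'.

Answer: none none

Derivation:
Tick 1: prefer A, take reel from A; A=[quill] B=[disk,tube,knob,mesh,oval,clip] C=[reel]
Tick 2: prefer B, take disk from B; A=[quill] B=[tube,knob,mesh,oval,clip] C=[reel,disk]
Tick 3: prefer A, take quill from A; A=[-] B=[tube,knob,mesh,oval,clip] C=[reel,disk,quill]
Tick 4: prefer B, take tube from B; A=[-] B=[knob,mesh,oval,clip] C=[reel,disk,quill,tube]
Tick 5: prefer A, take knob from B; A=[-] B=[mesh,oval,clip] C=[reel,disk,quill,tube,knob]
Tick 6: prefer B, take mesh from B; A=[-] B=[oval,clip] C=[reel,disk,quill,tube,knob,mesh]
Tick 7: prefer A, take oval from B; A=[-] B=[clip] C=[reel,disk,quill,tube,knob,mesh,oval]
Tick 8: prefer B, take clip from B; A=[-] B=[-] C=[reel,disk,quill,tube,knob,mesh,oval,clip]
Tick 9: prefer A, both empty, nothing taken; A=[-] B=[-] C=[reel,disk,quill,tube,knob,mesh,oval,clip]
Tick 10: prefer B, both empty, nothing taken; A=[-] B=[-] C=[reel,disk,quill,tube,knob,mesh,oval,clip]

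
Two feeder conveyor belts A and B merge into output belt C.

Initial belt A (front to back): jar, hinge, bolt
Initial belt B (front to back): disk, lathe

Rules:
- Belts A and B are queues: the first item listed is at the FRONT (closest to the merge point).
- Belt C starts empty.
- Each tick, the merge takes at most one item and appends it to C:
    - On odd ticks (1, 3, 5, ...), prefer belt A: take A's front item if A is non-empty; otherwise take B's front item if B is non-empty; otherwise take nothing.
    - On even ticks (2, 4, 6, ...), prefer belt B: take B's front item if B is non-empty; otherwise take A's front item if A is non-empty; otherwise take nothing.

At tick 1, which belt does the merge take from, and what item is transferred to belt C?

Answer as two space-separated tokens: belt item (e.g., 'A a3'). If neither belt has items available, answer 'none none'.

Answer: A jar

Derivation:
Tick 1: prefer A, take jar from A; A=[hinge,bolt] B=[disk,lathe] C=[jar]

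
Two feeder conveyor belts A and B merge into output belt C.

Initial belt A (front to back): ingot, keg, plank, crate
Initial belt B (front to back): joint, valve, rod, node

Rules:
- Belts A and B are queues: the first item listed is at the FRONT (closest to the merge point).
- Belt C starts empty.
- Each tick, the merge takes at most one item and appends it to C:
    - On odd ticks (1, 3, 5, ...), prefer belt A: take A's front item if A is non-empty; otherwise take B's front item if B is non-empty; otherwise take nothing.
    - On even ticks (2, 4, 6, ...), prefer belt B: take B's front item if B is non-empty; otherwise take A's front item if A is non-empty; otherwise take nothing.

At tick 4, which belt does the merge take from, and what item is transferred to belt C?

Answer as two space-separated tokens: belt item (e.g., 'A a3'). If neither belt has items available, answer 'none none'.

Tick 1: prefer A, take ingot from A; A=[keg,plank,crate] B=[joint,valve,rod,node] C=[ingot]
Tick 2: prefer B, take joint from B; A=[keg,plank,crate] B=[valve,rod,node] C=[ingot,joint]
Tick 3: prefer A, take keg from A; A=[plank,crate] B=[valve,rod,node] C=[ingot,joint,keg]
Tick 4: prefer B, take valve from B; A=[plank,crate] B=[rod,node] C=[ingot,joint,keg,valve]

Answer: B valve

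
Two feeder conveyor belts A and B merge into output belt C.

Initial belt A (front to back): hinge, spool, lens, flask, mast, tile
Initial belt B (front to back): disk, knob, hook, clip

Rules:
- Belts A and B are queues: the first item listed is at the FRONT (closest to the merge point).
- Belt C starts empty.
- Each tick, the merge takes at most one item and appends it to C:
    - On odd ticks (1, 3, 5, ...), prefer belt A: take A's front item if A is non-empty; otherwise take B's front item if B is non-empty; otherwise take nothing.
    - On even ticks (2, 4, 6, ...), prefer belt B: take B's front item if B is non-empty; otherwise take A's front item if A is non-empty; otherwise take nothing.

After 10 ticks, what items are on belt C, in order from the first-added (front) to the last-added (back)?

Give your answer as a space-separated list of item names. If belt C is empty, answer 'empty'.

Tick 1: prefer A, take hinge from A; A=[spool,lens,flask,mast,tile] B=[disk,knob,hook,clip] C=[hinge]
Tick 2: prefer B, take disk from B; A=[spool,lens,flask,mast,tile] B=[knob,hook,clip] C=[hinge,disk]
Tick 3: prefer A, take spool from A; A=[lens,flask,mast,tile] B=[knob,hook,clip] C=[hinge,disk,spool]
Tick 4: prefer B, take knob from B; A=[lens,flask,mast,tile] B=[hook,clip] C=[hinge,disk,spool,knob]
Tick 5: prefer A, take lens from A; A=[flask,mast,tile] B=[hook,clip] C=[hinge,disk,spool,knob,lens]
Tick 6: prefer B, take hook from B; A=[flask,mast,tile] B=[clip] C=[hinge,disk,spool,knob,lens,hook]
Tick 7: prefer A, take flask from A; A=[mast,tile] B=[clip] C=[hinge,disk,spool,knob,lens,hook,flask]
Tick 8: prefer B, take clip from B; A=[mast,tile] B=[-] C=[hinge,disk,spool,knob,lens,hook,flask,clip]
Tick 9: prefer A, take mast from A; A=[tile] B=[-] C=[hinge,disk,spool,knob,lens,hook,flask,clip,mast]
Tick 10: prefer B, take tile from A; A=[-] B=[-] C=[hinge,disk,spool,knob,lens,hook,flask,clip,mast,tile]

Answer: hinge disk spool knob lens hook flask clip mast tile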